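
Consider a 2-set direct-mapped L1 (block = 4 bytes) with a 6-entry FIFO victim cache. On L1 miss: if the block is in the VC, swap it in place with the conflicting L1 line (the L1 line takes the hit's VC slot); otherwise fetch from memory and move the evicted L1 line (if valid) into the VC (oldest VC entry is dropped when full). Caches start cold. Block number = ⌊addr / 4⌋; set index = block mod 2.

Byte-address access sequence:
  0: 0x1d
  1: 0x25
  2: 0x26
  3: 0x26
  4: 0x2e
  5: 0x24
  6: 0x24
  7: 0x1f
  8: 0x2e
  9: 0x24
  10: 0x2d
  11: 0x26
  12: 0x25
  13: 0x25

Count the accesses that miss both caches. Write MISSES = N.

  [0] addr=0x1d blk=7 s=1: MISS | VC []
  [1] addr=0x25 blk=9 s=1: MISS | VC [7]
  [2] addr=0x26 blk=9 s=1: L1-HIT | VC [7]
  [3] addr=0x26 blk=9 s=1: L1-HIT | VC [7]
  [4] addr=0x2e blk=11 s=1: MISS | VC [7, 9]
  [5] addr=0x24 blk=9 s=1: VC-HIT | VC [7, 11]
  [6] addr=0x24 blk=9 s=1: L1-HIT | VC [7, 11]
  [7] addr=0x1f blk=7 s=1: VC-HIT | VC [9, 11]
  [8] addr=0x2e blk=11 s=1: VC-HIT | VC [9, 7]
  [9] addr=0x24 blk=9 s=1: VC-HIT | VC [11, 7]
  [10] addr=0x2d blk=11 s=1: VC-HIT | VC [9, 7]
  [11] addr=0x26 blk=9 s=1: VC-HIT | VC [11, 7]
  [12] addr=0x25 blk=9 s=1: L1-HIT | VC [11, 7]
  [13] addr=0x25 blk=9 s=1: L1-HIT | VC [11, 7]

MISSES = 3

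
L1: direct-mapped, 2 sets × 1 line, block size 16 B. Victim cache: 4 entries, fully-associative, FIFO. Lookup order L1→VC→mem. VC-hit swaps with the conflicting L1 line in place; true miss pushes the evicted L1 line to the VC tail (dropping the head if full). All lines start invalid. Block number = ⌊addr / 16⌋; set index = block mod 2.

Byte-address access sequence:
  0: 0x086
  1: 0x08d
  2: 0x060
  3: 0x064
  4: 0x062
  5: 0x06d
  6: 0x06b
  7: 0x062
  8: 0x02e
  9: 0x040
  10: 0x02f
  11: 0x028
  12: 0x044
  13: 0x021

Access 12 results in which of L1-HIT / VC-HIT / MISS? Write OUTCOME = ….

0: 0x86 (blk 8, set 0) → MISS  vc=[]
1: 0x8d (blk 8, set 0) → L1-HIT  vc=[]
2: 0x60 (blk 6, set 0) → MISS  vc=[8]
3: 0x64 (blk 6, set 0) → L1-HIT  vc=[8]
4: 0x62 (blk 6, set 0) → L1-HIT  vc=[8]
5: 0x6d (blk 6, set 0) → L1-HIT  vc=[8]
6: 0x6b (blk 6, set 0) → L1-HIT  vc=[8]
7: 0x62 (blk 6, set 0) → L1-HIT  vc=[8]
8: 0x2e (blk 2, set 0) → MISS  vc=[8, 6]
9: 0x40 (blk 4, set 0) → MISS  vc=[8, 6, 2]
10: 0x2f (blk 2, set 0) → VC-HIT  vc=[8, 6, 4]
11: 0x28 (blk 2, set 0) → L1-HIT  vc=[8, 6, 4]
12: 0x44 (blk 4, set 0) → VC-HIT  vc=[8, 6, 2]
13: 0x21 (blk 2, set 0) → VC-HIT  vc=[8, 6, 4]

OUTCOME = VC-HIT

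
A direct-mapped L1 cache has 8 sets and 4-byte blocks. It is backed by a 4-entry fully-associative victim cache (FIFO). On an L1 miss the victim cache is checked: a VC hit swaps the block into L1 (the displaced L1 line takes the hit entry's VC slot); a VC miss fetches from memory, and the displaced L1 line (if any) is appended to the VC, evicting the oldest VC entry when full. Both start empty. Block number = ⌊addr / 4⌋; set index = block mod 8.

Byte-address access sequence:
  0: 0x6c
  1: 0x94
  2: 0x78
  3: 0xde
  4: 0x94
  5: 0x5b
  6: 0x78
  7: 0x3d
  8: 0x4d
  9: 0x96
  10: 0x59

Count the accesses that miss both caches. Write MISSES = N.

MISSES = 7

#0 0x6c→b27/s3 MISS; vc=[]
#1 0x94→b37/s5 MISS; vc=[]
#2 0x78→b30/s6 MISS; vc=[]
#3 0xde→b55/s7 MISS; vc=[]
#4 0x94→b37/s5 L1-HIT; vc=[]
#5 0x5b→b22/s6 MISS; vc=[30]
#6 0x78→b30/s6 VC-HIT; vc=[22]
#7 0x3d→b15/s7 MISS; vc=[22,55]
#8 0x4d→b19/s3 MISS; vc=[22,55,27]
#9 0x96→b37/s5 L1-HIT; vc=[22,55,27]
#10 0x59→b22/s6 VC-HIT; vc=[30,55,27]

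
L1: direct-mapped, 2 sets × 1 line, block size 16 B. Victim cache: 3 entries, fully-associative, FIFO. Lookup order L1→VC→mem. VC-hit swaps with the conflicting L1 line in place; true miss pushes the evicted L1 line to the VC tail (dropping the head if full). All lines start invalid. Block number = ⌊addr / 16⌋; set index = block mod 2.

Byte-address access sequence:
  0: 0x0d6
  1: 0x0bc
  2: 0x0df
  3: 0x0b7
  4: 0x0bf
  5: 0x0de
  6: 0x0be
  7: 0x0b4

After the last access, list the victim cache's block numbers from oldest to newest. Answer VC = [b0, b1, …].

0: 0xd6 (blk 13, set 1) → MISS  vc=[]
1: 0xbc (blk 11, set 1) → MISS  vc=[13]
2: 0xdf (blk 13, set 1) → VC-HIT  vc=[11]
3: 0xb7 (blk 11, set 1) → VC-HIT  vc=[13]
4: 0xbf (blk 11, set 1) → L1-HIT  vc=[13]
5: 0xde (blk 13, set 1) → VC-HIT  vc=[11]
6: 0xbe (blk 11, set 1) → VC-HIT  vc=[13]
7: 0xb4 (blk 11, set 1) → L1-HIT  vc=[13]

VC = [13]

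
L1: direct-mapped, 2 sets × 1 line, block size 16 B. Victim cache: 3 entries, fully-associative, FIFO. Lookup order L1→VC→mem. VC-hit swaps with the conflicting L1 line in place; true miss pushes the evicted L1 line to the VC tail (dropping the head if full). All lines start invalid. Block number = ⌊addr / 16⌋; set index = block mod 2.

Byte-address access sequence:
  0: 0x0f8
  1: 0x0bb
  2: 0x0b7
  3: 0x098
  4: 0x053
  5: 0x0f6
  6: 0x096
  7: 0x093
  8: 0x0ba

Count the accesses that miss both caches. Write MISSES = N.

MISSES = 4

0: 0xf8 (blk 15, set 1) → MISS  vc=[]
1: 0xbb (blk 11, set 1) → MISS  vc=[15]
2: 0xb7 (blk 11, set 1) → L1-HIT  vc=[15]
3: 0x98 (blk 9, set 1) → MISS  vc=[15, 11]
4: 0x53 (blk 5, set 1) → MISS  vc=[15, 11, 9]
5: 0xf6 (blk 15, set 1) → VC-HIT  vc=[5, 11, 9]
6: 0x96 (blk 9, set 1) → VC-HIT  vc=[5, 11, 15]
7: 0x93 (blk 9, set 1) → L1-HIT  vc=[5, 11, 15]
8: 0xba (blk 11, set 1) → VC-HIT  vc=[5, 9, 15]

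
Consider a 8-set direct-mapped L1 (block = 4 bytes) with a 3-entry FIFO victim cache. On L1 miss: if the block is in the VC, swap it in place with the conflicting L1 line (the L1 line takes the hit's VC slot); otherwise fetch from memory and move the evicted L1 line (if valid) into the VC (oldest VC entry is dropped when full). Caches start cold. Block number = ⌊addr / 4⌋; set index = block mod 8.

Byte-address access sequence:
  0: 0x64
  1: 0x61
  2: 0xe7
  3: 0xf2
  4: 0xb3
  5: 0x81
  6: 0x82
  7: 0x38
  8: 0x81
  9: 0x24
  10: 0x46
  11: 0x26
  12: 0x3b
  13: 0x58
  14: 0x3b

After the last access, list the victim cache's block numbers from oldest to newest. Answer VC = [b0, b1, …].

  [0] addr=0x64 blk=25 s=1: MISS | VC []
  [1] addr=0x61 blk=24 s=0: MISS | VC []
  [2] addr=0xe7 blk=57 s=1: MISS | VC [25]
  [3] addr=0xf2 blk=60 s=4: MISS | VC [25]
  [4] addr=0xb3 blk=44 s=4: MISS | VC [25, 60]
  [5] addr=0x81 blk=32 s=0: MISS | VC [25, 60, 24]
  [6] addr=0x82 blk=32 s=0: L1-HIT | VC [25, 60, 24]
  [7] addr=0x38 blk=14 s=6: MISS | VC [25, 60, 24]
  [8] addr=0x81 blk=32 s=0: L1-HIT | VC [25, 60, 24]
  [9] addr=0x24 blk=9 s=1: MISS | VC [60, 24, 57]
  [10] addr=0x46 blk=17 s=1: MISS | VC [24, 57, 9]
  [11] addr=0x26 blk=9 s=1: VC-HIT | VC [24, 57, 17]
  [12] addr=0x3b blk=14 s=6: L1-HIT | VC [24, 57, 17]
  [13] addr=0x58 blk=22 s=6: MISS | VC [57, 17, 14]
  [14] addr=0x3b blk=14 s=6: VC-HIT | VC [57, 17, 22]

VC = [57, 17, 22]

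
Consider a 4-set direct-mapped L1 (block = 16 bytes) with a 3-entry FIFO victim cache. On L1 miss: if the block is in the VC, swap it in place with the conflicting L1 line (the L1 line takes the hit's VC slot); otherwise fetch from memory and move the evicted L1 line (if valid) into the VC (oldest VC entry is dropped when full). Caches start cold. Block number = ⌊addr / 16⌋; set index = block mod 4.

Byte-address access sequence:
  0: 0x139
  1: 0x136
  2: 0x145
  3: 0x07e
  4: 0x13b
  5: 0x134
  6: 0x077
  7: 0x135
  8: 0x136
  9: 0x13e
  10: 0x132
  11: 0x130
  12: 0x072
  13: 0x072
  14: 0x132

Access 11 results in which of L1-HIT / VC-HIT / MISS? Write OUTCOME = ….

OUTCOME = L1-HIT

  [0] addr=0x139 blk=19 s=3: MISS | VC []
  [1] addr=0x136 blk=19 s=3: L1-HIT | VC []
  [2] addr=0x145 blk=20 s=0: MISS | VC []
  [3] addr=0x7e blk=7 s=3: MISS | VC [19]
  [4] addr=0x13b blk=19 s=3: VC-HIT | VC [7]
  [5] addr=0x134 blk=19 s=3: L1-HIT | VC [7]
  [6] addr=0x77 blk=7 s=3: VC-HIT | VC [19]
  [7] addr=0x135 blk=19 s=3: VC-HIT | VC [7]
  [8] addr=0x136 blk=19 s=3: L1-HIT | VC [7]
  [9] addr=0x13e blk=19 s=3: L1-HIT | VC [7]
  [10] addr=0x132 blk=19 s=3: L1-HIT | VC [7]
  [11] addr=0x130 blk=19 s=3: L1-HIT | VC [7]
  [12] addr=0x72 blk=7 s=3: VC-HIT | VC [19]
  [13] addr=0x72 blk=7 s=3: L1-HIT | VC [19]
  [14] addr=0x132 blk=19 s=3: VC-HIT | VC [7]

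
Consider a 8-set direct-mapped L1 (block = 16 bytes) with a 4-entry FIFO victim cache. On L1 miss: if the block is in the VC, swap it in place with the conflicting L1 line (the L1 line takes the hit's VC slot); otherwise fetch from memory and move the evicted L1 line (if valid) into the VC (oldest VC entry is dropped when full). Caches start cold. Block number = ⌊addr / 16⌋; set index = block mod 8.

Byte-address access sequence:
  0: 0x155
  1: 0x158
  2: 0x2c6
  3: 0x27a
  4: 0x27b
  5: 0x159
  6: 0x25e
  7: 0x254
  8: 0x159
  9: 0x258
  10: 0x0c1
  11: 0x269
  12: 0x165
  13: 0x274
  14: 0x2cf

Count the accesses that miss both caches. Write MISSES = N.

#0 0x155→b21/s5 MISS; vc=[]
#1 0x158→b21/s5 L1-HIT; vc=[]
#2 0x2c6→b44/s4 MISS; vc=[]
#3 0x27a→b39/s7 MISS; vc=[]
#4 0x27b→b39/s7 L1-HIT; vc=[]
#5 0x159→b21/s5 L1-HIT; vc=[]
#6 0x25e→b37/s5 MISS; vc=[21]
#7 0x254→b37/s5 L1-HIT; vc=[21]
#8 0x159→b21/s5 VC-HIT; vc=[37]
#9 0x258→b37/s5 VC-HIT; vc=[21]
#10 0xc1→b12/s4 MISS; vc=[21,44]
#11 0x269→b38/s6 MISS; vc=[21,44]
#12 0x165→b22/s6 MISS; vc=[21,44,38]
#13 0x274→b39/s7 L1-HIT; vc=[21,44,38]
#14 0x2cf→b44/s4 VC-HIT; vc=[21,12,38]

MISSES = 7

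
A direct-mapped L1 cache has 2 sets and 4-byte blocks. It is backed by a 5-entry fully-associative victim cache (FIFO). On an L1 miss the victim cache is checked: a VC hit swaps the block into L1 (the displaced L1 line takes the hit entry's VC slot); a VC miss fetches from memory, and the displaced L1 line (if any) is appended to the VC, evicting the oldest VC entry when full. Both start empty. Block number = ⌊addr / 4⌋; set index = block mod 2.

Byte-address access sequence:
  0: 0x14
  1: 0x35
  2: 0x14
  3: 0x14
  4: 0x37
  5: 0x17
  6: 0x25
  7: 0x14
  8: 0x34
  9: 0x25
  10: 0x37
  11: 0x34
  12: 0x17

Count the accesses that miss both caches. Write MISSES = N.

#0 0x14→b5/s1 MISS; vc=[]
#1 0x35→b13/s1 MISS; vc=[5]
#2 0x14→b5/s1 VC-HIT; vc=[13]
#3 0x14→b5/s1 L1-HIT; vc=[13]
#4 0x37→b13/s1 VC-HIT; vc=[5]
#5 0x17→b5/s1 VC-HIT; vc=[13]
#6 0x25→b9/s1 MISS; vc=[13,5]
#7 0x14→b5/s1 VC-HIT; vc=[13,9]
#8 0x34→b13/s1 VC-HIT; vc=[5,9]
#9 0x25→b9/s1 VC-HIT; vc=[5,13]
#10 0x37→b13/s1 VC-HIT; vc=[5,9]
#11 0x34→b13/s1 L1-HIT; vc=[5,9]
#12 0x17→b5/s1 VC-HIT; vc=[13,9]

MISSES = 3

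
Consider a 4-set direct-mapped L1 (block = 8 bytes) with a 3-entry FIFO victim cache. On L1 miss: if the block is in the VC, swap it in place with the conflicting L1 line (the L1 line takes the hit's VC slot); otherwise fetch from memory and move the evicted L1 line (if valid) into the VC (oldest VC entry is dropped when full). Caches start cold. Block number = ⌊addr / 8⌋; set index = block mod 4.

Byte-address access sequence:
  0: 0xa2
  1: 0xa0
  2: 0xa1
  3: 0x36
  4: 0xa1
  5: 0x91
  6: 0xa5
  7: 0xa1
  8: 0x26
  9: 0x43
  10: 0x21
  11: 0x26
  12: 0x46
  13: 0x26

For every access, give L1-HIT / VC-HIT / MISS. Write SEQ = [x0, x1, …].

0: 0xa2 (blk 20, set 0) → MISS  vc=[]
1: 0xa0 (blk 20, set 0) → L1-HIT  vc=[]
2: 0xa1 (blk 20, set 0) → L1-HIT  vc=[]
3: 0x36 (blk 6, set 2) → MISS  vc=[]
4: 0xa1 (blk 20, set 0) → L1-HIT  vc=[]
5: 0x91 (blk 18, set 2) → MISS  vc=[6]
6: 0xa5 (blk 20, set 0) → L1-HIT  vc=[6]
7: 0xa1 (blk 20, set 0) → L1-HIT  vc=[6]
8: 0x26 (blk 4, set 0) → MISS  vc=[6, 20]
9: 0x43 (blk 8, set 0) → MISS  vc=[6, 20, 4]
10: 0x21 (blk 4, set 0) → VC-HIT  vc=[6, 20, 8]
11: 0x26 (blk 4, set 0) → L1-HIT  vc=[6, 20, 8]
12: 0x46 (blk 8, set 0) → VC-HIT  vc=[6, 20, 4]
13: 0x26 (blk 4, set 0) → VC-HIT  vc=[6, 20, 8]

SEQ = [MISS, L1-HIT, L1-HIT, MISS, L1-HIT, MISS, L1-HIT, L1-HIT, MISS, MISS, VC-HIT, L1-HIT, VC-HIT, VC-HIT]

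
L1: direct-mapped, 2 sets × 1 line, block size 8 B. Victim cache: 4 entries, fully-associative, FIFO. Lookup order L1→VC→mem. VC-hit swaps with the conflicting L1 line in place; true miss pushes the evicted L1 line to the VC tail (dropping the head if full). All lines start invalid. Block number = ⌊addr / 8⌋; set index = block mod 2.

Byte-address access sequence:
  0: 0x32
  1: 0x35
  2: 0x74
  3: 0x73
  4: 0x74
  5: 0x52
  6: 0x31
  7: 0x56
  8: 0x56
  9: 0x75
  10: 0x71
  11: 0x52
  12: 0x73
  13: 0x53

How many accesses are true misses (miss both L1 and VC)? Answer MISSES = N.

  [0] addr=0x32 blk=6 s=0: MISS | VC []
  [1] addr=0x35 blk=6 s=0: L1-HIT | VC []
  [2] addr=0x74 blk=14 s=0: MISS | VC [6]
  [3] addr=0x73 blk=14 s=0: L1-HIT | VC [6]
  [4] addr=0x74 blk=14 s=0: L1-HIT | VC [6]
  [5] addr=0x52 blk=10 s=0: MISS | VC [6, 14]
  [6] addr=0x31 blk=6 s=0: VC-HIT | VC [10, 14]
  [7] addr=0x56 blk=10 s=0: VC-HIT | VC [6, 14]
  [8] addr=0x56 blk=10 s=0: L1-HIT | VC [6, 14]
  [9] addr=0x75 blk=14 s=0: VC-HIT | VC [6, 10]
  [10] addr=0x71 blk=14 s=0: L1-HIT | VC [6, 10]
  [11] addr=0x52 blk=10 s=0: VC-HIT | VC [6, 14]
  [12] addr=0x73 blk=14 s=0: VC-HIT | VC [6, 10]
  [13] addr=0x53 blk=10 s=0: VC-HIT | VC [6, 14]

MISSES = 3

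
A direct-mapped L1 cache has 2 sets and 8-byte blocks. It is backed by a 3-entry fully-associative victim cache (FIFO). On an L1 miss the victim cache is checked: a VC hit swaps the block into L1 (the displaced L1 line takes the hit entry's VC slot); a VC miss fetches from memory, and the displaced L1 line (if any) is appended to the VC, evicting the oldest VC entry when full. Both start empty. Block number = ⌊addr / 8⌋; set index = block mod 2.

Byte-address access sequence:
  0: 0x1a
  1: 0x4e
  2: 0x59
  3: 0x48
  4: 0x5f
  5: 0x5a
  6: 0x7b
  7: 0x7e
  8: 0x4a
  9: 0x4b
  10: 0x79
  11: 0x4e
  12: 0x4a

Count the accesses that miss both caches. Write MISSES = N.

MISSES = 4

#0 0x1a→b3/s1 MISS; vc=[]
#1 0x4e→b9/s1 MISS; vc=[3]
#2 0x59→b11/s1 MISS; vc=[3,9]
#3 0x48→b9/s1 VC-HIT; vc=[3,11]
#4 0x5f→b11/s1 VC-HIT; vc=[3,9]
#5 0x5a→b11/s1 L1-HIT; vc=[3,9]
#6 0x7b→b15/s1 MISS; vc=[3,9,11]
#7 0x7e→b15/s1 L1-HIT; vc=[3,9,11]
#8 0x4a→b9/s1 VC-HIT; vc=[3,15,11]
#9 0x4b→b9/s1 L1-HIT; vc=[3,15,11]
#10 0x79→b15/s1 VC-HIT; vc=[3,9,11]
#11 0x4e→b9/s1 VC-HIT; vc=[3,15,11]
#12 0x4a→b9/s1 L1-HIT; vc=[3,15,11]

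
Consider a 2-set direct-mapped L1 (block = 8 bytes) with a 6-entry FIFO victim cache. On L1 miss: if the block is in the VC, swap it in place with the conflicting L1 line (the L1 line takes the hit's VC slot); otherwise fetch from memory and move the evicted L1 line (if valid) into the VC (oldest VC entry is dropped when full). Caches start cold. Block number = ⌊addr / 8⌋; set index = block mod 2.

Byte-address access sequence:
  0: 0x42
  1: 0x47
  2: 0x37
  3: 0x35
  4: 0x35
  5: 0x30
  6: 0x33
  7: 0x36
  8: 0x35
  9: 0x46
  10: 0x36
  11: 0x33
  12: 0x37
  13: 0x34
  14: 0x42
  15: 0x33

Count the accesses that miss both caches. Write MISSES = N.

0: 0x42 (blk 8, set 0) → MISS  vc=[]
1: 0x47 (blk 8, set 0) → L1-HIT  vc=[]
2: 0x37 (blk 6, set 0) → MISS  vc=[8]
3: 0x35 (blk 6, set 0) → L1-HIT  vc=[8]
4: 0x35 (blk 6, set 0) → L1-HIT  vc=[8]
5: 0x30 (blk 6, set 0) → L1-HIT  vc=[8]
6: 0x33 (blk 6, set 0) → L1-HIT  vc=[8]
7: 0x36 (blk 6, set 0) → L1-HIT  vc=[8]
8: 0x35 (blk 6, set 0) → L1-HIT  vc=[8]
9: 0x46 (blk 8, set 0) → VC-HIT  vc=[6]
10: 0x36 (blk 6, set 0) → VC-HIT  vc=[8]
11: 0x33 (blk 6, set 0) → L1-HIT  vc=[8]
12: 0x37 (blk 6, set 0) → L1-HIT  vc=[8]
13: 0x34 (blk 6, set 0) → L1-HIT  vc=[8]
14: 0x42 (blk 8, set 0) → VC-HIT  vc=[6]
15: 0x33 (blk 6, set 0) → VC-HIT  vc=[8]

MISSES = 2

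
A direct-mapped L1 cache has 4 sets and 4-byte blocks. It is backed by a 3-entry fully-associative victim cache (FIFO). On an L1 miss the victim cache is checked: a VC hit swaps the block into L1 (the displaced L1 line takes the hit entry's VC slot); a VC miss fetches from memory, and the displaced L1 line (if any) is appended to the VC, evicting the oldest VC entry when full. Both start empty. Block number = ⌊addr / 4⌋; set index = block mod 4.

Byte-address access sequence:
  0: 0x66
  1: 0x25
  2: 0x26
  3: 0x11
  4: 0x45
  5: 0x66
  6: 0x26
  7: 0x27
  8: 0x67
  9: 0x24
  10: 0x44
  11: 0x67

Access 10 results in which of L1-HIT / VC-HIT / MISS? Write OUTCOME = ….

OUTCOME = VC-HIT

  [0] addr=0x66 blk=25 s=1: MISS | VC []
  [1] addr=0x25 blk=9 s=1: MISS | VC [25]
  [2] addr=0x26 blk=9 s=1: L1-HIT | VC [25]
  [3] addr=0x11 blk=4 s=0: MISS | VC [25]
  [4] addr=0x45 blk=17 s=1: MISS | VC [25, 9]
  [5] addr=0x66 blk=25 s=1: VC-HIT | VC [17, 9]
  [6] addr=0x26 blk=9 s=1: VC-HIT | VC [17, 25]
  [7] addr=0x27 blk=9 s=1: L1-HIT | VC [17, 25]
  [8] addr=0x67 blk=25 s=1: VC-HIT | VC [17, 9]
  [9] addr=0x24 blk=9 s=1: VC-HIT | VC [17, 25]
  [10] addr=0x44 blk=17 s=1: VC-HIT | VC [9, 25]
  [11] addr=0x67 blk=25 s=1: VC-HIT | VC [9, 17]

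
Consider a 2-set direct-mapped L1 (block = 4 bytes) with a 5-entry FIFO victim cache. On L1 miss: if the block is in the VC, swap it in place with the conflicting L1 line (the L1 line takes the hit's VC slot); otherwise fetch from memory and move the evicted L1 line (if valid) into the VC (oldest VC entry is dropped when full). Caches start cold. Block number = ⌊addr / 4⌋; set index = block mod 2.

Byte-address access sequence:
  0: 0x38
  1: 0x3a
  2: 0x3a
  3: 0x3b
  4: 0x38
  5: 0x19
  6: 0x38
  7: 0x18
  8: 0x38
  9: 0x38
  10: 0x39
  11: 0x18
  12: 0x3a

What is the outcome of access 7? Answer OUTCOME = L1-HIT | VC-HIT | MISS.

#0 0x38→b14/s0 MISS; vc=[]
#1 0x3a→b14/s0 L1-HIT; vc=[]
#2 0x3a→b14/s0 L1-HIT; vc=[]
#3 0x3b→b14/s0 L1-HIT; vc=[]
#4 0x38→b14/s0 L1-HIT; vc=[]
#5 0x19→b6/s0 MISS; vc=[14]
#6 0x38→b14/s0 VC-HIT; vc=[6]
#7 0x18→b6/s0 VC-HIT; vc=[14]
#8 0x38→b14/s0 VC-HIT; vc=[6]
#9 0x38→b14/s0 L1-HIT; vc=[6]
#10 0x39→b14/s0 L1-HIT; vc=[6]
#11 0x18→b6/s0 VC-HIT; vc=[14]
#12 0x3a→b14/s0 VC-HIT; vc=[6]

OUTCOME = VC-HIT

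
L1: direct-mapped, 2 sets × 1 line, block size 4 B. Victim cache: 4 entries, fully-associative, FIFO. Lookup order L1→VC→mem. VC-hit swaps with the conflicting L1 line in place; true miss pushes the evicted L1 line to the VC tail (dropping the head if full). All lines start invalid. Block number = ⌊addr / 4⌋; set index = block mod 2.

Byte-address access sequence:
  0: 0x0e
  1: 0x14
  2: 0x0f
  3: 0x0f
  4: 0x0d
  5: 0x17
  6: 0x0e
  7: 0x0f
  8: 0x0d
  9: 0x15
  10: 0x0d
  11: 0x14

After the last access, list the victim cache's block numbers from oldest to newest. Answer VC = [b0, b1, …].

#0 0xe→b3/s1 MISS; vc=[]
#1 0x14→b5/s1 MISS; vc=[3]
#2 0xf→b3/s1 VC-HIT; vc=[5]
#3 0xf→b3/s1 L1-HIT; vc=[5]
#4 0xd→b3/s1 L1-HIT; vc=[5]
#5 0x17→b5/s1 VC-HIT; vc=[3]
#6 0xe→b3/s1 VC-HIT; vc=[5]
#7 0xf→b3/s1 L1-HIT; vc=[5]
#8 0xd→b3/s1 L1-HIT; vc=[5]
#9 0x15→b5/s1 VC-HIT; vc=[3]
#10 0xd→b3/s1 VC-HIT; vc=[5]
#11 0x14→b5/s1 VC-HIT; vc=[3]

VC = [3]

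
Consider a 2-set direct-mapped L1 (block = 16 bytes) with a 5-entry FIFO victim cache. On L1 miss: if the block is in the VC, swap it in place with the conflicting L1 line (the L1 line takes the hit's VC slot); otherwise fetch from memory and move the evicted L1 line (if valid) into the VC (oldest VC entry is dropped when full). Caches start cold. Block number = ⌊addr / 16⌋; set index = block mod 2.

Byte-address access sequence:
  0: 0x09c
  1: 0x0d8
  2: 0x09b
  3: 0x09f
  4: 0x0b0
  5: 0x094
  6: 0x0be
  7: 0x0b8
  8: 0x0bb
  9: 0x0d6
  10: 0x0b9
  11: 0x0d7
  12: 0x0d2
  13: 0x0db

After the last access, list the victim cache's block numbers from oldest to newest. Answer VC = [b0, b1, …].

#0 0x9c→b9/s1 MISS; vc=[]
#1 0xd8→b13/s1 MISS; vc=[9]
#2 0x9b→b9/s1 VC-HIT; vc=[13]
#3 0x9f→b9/s1 L1-HIT; vc=[13]
#4 0xb0→b11/s1 MISS; vc=[13,9]
#5 0x94→b9/s1 VC-HIT; vc=[13,11]
#6 0xbe→b11/s1 VC-HIT; vc=[13,9]
#7 0xb8→b11/s1 L1-HIT; vc=[13,9]
#8 0xbb→b11/s1 L1-HIT; vc=[13,9]
#9 0xd6→b13/s1 VC-HIT; vc=[11,9]
#10 0xb9→b11/s1 VC-HIT; vc=[13,9]
#11 0xd7→b13/s1 VC-HIT; vc=[11,9]
#12 0xd2→b13/s1 L1-HIT; vc=[11,9]
#13 0xdb→b13/s1 L1-HIT; vc=[11,9]

VC = [11, 9]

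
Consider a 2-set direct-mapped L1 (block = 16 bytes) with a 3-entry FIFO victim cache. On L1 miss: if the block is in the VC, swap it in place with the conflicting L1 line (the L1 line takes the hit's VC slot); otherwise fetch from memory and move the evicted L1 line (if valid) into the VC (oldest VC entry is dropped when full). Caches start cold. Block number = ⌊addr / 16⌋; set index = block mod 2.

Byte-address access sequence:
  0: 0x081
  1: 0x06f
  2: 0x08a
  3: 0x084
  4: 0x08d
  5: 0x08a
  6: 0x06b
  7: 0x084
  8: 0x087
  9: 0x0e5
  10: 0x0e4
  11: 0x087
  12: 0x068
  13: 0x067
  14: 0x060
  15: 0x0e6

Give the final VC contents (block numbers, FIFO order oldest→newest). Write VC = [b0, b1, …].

  [0] addr=0x81 blk=8 s=0: MISS | VC []
  [1] addr=0x6f blk=6 s=0: MISS | VC [8]
  [2] addr=0x8a blk=8 s=0: VC-HIT | VC [6]
  [3] addr=0x84 blk=8 s=0: L1-HIT | VC [6]
  [4] addr=0x8d blk=8 s=0: L1-HIT | VC [6]
  [5] addr=0x8a blk=8 s=0: L1-HIT | VC [6]
  [6] addr=0x6b blk=6 s=0: VC-HIT | VC [8]
  [7] addr=0x84 blk=8 s=0: VC-HIT | VC [6]
  [8] addr=0x87 blk=8 s=0: L1-HIT | VC [6]
  [9] addr=0xe5 blk=14 s=0: MISS | VC [6, 8]
  [10] addr=0xe4 blk=14 s=0: L1-HIT | VC [6, 8]
  [11] addr=0x87 blk=8 s=0: VC-HIT | VC [6, 14]
  [12] addr=0x68 blk=6 s=0: VC-HIT | VC [8, 14]
  [13] addr=0x67 blk=6 s=0: L1-HIT | VC [8, 14]
  [14] addr=0x60 blk=6 s=0: L1-HIT | VC [8, 14]
  [15] addr=0xe6 blk=14 s=0: VC-HIT | VC [8, 6]

VC = [8, 6]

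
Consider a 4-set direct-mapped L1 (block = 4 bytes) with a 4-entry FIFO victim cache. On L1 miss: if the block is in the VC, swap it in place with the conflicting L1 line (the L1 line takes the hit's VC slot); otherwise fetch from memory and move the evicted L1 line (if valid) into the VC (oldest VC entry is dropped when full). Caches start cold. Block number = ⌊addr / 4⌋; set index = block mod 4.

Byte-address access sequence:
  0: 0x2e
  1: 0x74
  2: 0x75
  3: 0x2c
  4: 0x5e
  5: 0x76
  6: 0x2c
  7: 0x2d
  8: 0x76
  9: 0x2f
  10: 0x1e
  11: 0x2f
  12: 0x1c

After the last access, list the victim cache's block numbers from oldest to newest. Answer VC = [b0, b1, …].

#0 0x2e→b11/s3 MISS; vc=[]
#1 0x74→b29/s1 MISS; vc=[]
#2 0x75→b29/s1 L1-HIT; vc=[]
#3 0x2c→b11/s3 L1-HIT; vc=[]
#4 0x5e→b23/s3 MISS; vc=[11]
#5 0x76→b29/s1 L1-HIT; vc=[11]
#6 0x2c→b11/s3 VC-HIT; vc=[23]
#7 0x2d→b11/s3 L1-HIT; vc=[23]
#8 0x76→b29/s1 L1-HIT; vc=[23]
#9 0x2f→b11/s3 L1-HIT; vc=[23]
#10 0x1e→b7/s3 MISS; vc=[23,11]
#11 0x2f→b11/s3 VC-HIT; vc=[23,7]
#12 0x1c→b7/s3 VC-HIT; vc=[23,11]

VC = [23, 11]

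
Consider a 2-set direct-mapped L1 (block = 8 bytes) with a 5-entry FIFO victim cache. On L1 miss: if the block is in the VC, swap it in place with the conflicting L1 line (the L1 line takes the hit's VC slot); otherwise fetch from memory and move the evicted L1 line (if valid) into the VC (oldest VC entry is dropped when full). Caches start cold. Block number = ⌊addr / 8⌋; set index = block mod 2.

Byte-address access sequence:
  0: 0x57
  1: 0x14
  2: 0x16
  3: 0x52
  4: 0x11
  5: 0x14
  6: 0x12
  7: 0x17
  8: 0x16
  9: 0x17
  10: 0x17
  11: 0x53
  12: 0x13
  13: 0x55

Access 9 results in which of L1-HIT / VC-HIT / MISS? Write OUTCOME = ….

OUTCOME = L1-HIT

  [0] addr=0x57 blk=10 s=0: MISS | VC []
  [1] addr=0x14 blk=2 s=0: MISS | VC [10]
  [2] addr=0x16 blk=2 s=0: L1-HIT | VC [10]
  [3] addr=0x52 blk=10 s=0: VC-HIT | VC [2]
  [4] addr=0x11 blk=2 s=0: VC-HIT | VC [10]
  [5] addr=0x14 blk=2 s=0: L1-HIT | VC [10]
  [6] addr=0x12 blk=2 s=0: L1-HIT | VC [10]
  [7] addr=0x17 blk=2 s=0: L1-HIT | VC [10]
  [8] addr=0x16 blk=2 s=0: L1-HIT | VC [10]
  [9] addr=0x17 blk=2 s=0: L1-HIT | VC [10]
  [10] addr=0x17 blk=2 s=0: L1-HIT | VC [10]
  [11] addr=0x53 blk=10 s=0: VC-HIT | VC [2]
  [12] addr=0x13 blk=2 s=0: VC-HIT | VC [10]
  [13] addr=0x55 blk=10 s=0: VC-HIT | VC [2]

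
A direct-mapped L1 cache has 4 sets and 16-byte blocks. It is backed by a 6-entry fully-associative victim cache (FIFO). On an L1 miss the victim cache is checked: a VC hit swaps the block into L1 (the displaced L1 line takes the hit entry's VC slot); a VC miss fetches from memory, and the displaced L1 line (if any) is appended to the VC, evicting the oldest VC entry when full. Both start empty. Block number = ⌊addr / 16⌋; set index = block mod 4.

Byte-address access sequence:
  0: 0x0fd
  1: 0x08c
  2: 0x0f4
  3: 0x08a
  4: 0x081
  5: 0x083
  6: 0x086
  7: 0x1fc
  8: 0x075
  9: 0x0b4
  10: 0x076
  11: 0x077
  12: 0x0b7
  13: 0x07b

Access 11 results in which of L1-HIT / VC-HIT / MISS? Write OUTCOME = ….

  [0] addr=0xfd blk=15 s=3: MISS | VC []
  [1] addr=0x8c blk=8 s=0: MISS | VC []
  [2] addr=0xf4 blk=15 s=3: L1-HIT | VC []
  [3] addr=0x8a blk=8 s=0: L1-HIT | VC []
  [4] addr=0x81 blk=8 s=0: L1-HIT | VC []
  [5] addr=0x83 blk=8 s=0: L1-HIT | VC []
  [6] addr=0x86 blk=8 s=0: L1-HIT | VC []
  [7] addr=0x1fc blk=31 s=3: MISS | VC [15]
  [8] addr=0x75 blk=7 s=3: MISS | VC [15, 31]
  [9] addr=0xb4 blk=11 s=3: MISS | VC [15, 31, 7]
  [10] addr=0x76 blk=7 s=3: VC-HIT | VC [15, 31, 11]
  [11] addr=0x77 blk=7 s=3: L1-HIT | VC [15, 31, 11]
  [12] addr=0xb7 blk=11 s=3: VC-HIT | VC [15, 31, 7]
  [13] addr=0x7b blk=7 s=3: VC-HIT | VC [15, 31, 11]

OUTCOME = L1-HIT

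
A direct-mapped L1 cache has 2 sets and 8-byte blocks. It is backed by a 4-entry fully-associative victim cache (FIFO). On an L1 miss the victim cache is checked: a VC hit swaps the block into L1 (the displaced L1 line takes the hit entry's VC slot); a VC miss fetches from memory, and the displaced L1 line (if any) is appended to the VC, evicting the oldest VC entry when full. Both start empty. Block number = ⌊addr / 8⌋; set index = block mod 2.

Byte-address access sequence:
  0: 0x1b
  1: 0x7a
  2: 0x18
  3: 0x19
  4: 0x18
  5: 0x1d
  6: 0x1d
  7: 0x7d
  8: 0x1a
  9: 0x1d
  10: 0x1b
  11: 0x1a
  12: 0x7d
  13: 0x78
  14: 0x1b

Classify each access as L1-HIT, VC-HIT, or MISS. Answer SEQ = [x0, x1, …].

SEQ = [MISS, MISS, VC-HIT, L1-HIT, L1-HIT, L1-HIT, L1-HIT, VC-HIT, VC-HIT, L1-HIT, L1-HIT, L1-HIT, VC-HIT, L1-HIT, VC-HIT]

#0 0x1b→b3/s1 MISS; vc=[]
#1 0x7a→b15/s1 MISS; vc=[3]
#2 0x18→b3/s1 VC-HIT; vc=[15]
#3 0x19→b3/s1 L1-HIT; vc=[15]
#4 0x18→b3/s1 L1-HIT; vc=[15]
#5 0x1d→b3/s1 L1-HIT; vc=[15]
#6 0x1d→b3/s1 L1-HIT; vc=[15]
#7 0x7d→b15/s1 VC-HIT; vc=[3]
#8 0x1a→b3/s1 VC-HIT; vc=[15]
#9 0x1d→b3/s1 L1-HIT; vc=[15]
#10 0x1b→b3/s1 L1-HIT; vc=[15]
#11 0x1a→b3/s1 L1-HIT; vc=[15]
#12 0x7d→b15/s1 VC-HIT; vc=[3]
#13 0x78→b15/s1 L1-HIT; vc=[3]
#14 0x1b→b3/s1 VC-HIT; vc=[15]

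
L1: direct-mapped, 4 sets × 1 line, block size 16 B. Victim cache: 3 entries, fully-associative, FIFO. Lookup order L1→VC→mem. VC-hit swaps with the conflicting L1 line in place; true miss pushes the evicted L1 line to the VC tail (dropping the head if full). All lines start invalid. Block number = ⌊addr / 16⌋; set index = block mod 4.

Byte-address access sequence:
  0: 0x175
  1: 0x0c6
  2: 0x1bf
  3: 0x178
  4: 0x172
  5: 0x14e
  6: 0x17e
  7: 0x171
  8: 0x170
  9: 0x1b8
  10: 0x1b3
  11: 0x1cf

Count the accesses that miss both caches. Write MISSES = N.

0: 0x175 (blk 23, set 3) → MISS  vc=[]
1: 0xc6 (blk 12, set 0) → MISS  vc=[]
2: 0x1bf (blk 27, set 3) → MISS  vc=[23]
3: 0x178 (blk 23, set 3) → VC-HIT  vc=[27]
4: 0x172 (blk 23, set 3) → L1-HIT  vc=[27]
5: 0x14e (blk 20, set 0) → MISS  vc=[27, 12]
6: 0x17e (blk 23, set 3) → L1-HIT  vc=[27, 12]
7: 0x171 (blk 23, set 3) → L1-HIT  vc=[27, 12]
8: 0x170 (blk 23, set 3) → L1-HIT  vc=[27, 12]
9: 0x1b8 (blk 27, set 3) → VC-HIT  vc=[23, 12]
10: 0x1b3 (blk 27, set 3) → L1-HIT  vc=[23, 12]
11: 0x1cf (blk 28, set 0) → MISS  vc=[23, 12, 20]

MISSES = 5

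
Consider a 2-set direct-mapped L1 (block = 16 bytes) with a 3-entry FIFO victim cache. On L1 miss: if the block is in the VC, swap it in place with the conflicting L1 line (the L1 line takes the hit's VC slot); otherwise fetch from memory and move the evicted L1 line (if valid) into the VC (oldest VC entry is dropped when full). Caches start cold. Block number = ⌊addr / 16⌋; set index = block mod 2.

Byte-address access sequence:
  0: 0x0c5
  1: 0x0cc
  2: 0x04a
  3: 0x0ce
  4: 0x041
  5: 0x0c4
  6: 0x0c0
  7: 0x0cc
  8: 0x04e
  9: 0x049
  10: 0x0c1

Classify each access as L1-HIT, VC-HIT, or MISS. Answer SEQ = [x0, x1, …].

#0 0xc5→b12/s0 MISS; vc=[]
#1 0xcc→b12/s0 L1-HIT; vc=[]
#2 0x4a→b4/s0 MISS; vc=[12]
#3 0xce→b12/s0 VC-HIT; vc=[4]
#4 0x41→b4/s0 VC-HIT; vc=[12]
#5 0xc4→b12/s0 VC-HIT; vc=[4]
#6 0xc0→b12/s0 L1-HIT; vc=[4]
#7 0xcc→b12/s0 L1-HIT; vc=[4]
#8 0x4e→b4/s0 VC-HIT; vc=[12]
#9 0x49→b4/s0 L1-HIT; vc=[12]
#10 0xc1→b12/s0 VC-HIT; vc=[4]

SEQ = [MISS, L1-HIT, MISS, VC-HIT, VC-HIT, VC-HIT, L1-HIT, L1-HIT, VC-HIT, L1-HIT, VC-HIT]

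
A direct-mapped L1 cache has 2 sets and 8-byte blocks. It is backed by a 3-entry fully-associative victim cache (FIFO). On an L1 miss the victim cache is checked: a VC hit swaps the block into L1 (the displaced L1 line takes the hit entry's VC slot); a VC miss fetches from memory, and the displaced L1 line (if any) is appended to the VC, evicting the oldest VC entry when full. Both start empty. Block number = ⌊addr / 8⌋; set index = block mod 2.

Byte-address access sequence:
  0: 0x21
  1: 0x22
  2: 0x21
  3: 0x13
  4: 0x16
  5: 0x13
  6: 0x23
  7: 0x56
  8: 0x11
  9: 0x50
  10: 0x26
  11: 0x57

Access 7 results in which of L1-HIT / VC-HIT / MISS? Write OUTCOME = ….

  [0] addr=0x21 blk=4 s=0: MISS | VC []
  [1] addr=0x22 blk=4 s=0: L1-HIT | VC []
  [2] addr=0x21 blk=4 s=0: L1-HIT | VC []
  [3] addr=0x13 blk=2 s=0: MISS | VC [4]
  [4] addr=0x16 blk=2 s=0: L1-HIT | VC [4]
  [5] addr=0x13 blk=2 s=0: L1-HIT | VC [4]
  [6] addr=0x23 blk=4 s=0: VC-HIT | VC [2]
  [7] addr=0x56 blk=10 s=0: MISS | VC [2, 4]
  [8] addr=0x11 blk=2 s=0: VC-HIT | VC [10, 4]
  [9] addr=0x50 blk=10 s=0: VC-HIT | VC [2, 4]
  [10] addr=0x26 blk=4 s=0: VC-HIT | VC [2, 10]
  [11] addr=0x57 blk=10 s=0: VC-HIT | VC [2, 4]

OUTCOME = MISS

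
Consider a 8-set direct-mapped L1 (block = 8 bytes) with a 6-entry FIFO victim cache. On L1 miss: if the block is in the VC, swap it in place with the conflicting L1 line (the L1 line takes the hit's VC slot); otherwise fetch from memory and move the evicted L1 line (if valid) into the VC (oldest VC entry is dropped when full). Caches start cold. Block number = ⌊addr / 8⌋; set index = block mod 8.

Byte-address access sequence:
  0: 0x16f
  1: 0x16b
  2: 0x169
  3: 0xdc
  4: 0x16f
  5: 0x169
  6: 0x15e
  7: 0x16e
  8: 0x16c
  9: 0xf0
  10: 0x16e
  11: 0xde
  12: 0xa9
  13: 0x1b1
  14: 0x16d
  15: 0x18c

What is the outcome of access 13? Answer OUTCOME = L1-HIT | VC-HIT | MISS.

OUTCOME = MISS

0: 0x16f (blk 45, set 5) → MISS  vc=[]
1: 0x16b (blk 45, set 5) → L1-HIT  vc=[]
2: 0x169 (blk 45, set 5) → L1-HIT  vc=[]
3: 0xdc (blk 27, set 3) → MISS  vc=[]
4: 0x16f (blk 45, set 5) → L1-HIT  vc=[]
5: 0x169 (blk 45, set 5) → L1-HIT  vc=[]
6: 0x15e (blk 43, set 3) → MISS  vc=[27]
7: 0x16e (blk 45, set 5) → L1-HIT  vc=[27]
8: 0x16c (blk 45, set 5) → L1-HIT  vc=[27]
9: 0xf0 (blk 30, set 6) → MISS  vc=[27]
10: 0x16e (blk 45, set 5) → L1-HIT  vc=[27]
11: 0xde (blk 27, set 3) → VC-HIT  vc=[43]
12: 0xa9 (blk 21, set 5) → MISS  vc=[43, 45]
13: 0x1b1 (blk 54, set 6) → MISS  vc=[43, 45, 30]
14: 0x16d (blk 45, set 5) → VC-HIT  vc=[43, 21, 30]
15: 0x18c (blk 49, set 1) → MISS  vc=[43, 21, 30]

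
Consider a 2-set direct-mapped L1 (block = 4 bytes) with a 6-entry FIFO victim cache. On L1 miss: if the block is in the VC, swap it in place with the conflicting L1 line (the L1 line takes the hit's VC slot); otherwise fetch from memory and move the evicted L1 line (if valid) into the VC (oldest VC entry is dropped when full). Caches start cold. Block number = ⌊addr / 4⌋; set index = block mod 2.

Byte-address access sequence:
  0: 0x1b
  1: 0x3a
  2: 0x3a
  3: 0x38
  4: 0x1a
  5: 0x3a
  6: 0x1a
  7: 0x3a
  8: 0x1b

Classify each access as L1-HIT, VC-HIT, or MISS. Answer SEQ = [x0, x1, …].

0: 0x1b (blk 6, set 0) → MISS  vc=[]
1: 0x3a (blk 14, set 0) → MISS  vc=[6]
2: 0x3a (blk 14, set 0) → L1-HIT  vc=[6]
3: 0x38 (blk 14, set 0) → L1-HIT  vc=[6]
4: 0x1a (blk 6, set 0) → VC-HIT  vc=[14]
5: 0x3a (blk 14, set 0) → VC-HIT  vc=[6]
6: 0x1a (blk 6, set 0) → VC-HIT  vc=[14]
7: 0x3a (blk 14, set 0) → VC-HIT  vc=[6]
8: 0x1b (blk 6, set 0) → VC-HIT  vc=[14]

SEQ = [MISS, MISS, L1-HIT, L1-HIT, VC-HIT, VC-HIT, VC-HIT, VC-HIT, VC-HIT]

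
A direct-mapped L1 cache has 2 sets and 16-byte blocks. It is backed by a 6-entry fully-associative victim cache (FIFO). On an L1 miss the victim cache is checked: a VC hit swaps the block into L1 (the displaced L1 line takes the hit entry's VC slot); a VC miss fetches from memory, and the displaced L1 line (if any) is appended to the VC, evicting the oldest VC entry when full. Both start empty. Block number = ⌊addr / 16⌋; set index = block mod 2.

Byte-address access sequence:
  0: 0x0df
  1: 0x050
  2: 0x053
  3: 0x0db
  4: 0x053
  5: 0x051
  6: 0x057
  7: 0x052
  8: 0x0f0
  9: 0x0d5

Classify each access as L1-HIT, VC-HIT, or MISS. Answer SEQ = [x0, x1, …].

#0 0xdf→b13/s1 MISS; vc=[]
#1 0x50→b5/s1 MISS; vc=[13]
#2 0x53→b5/s1 L1-HIT; vc=[13]
#3 0xdb→b13/s1 VC-HIT; vc=[5]
#4 0x53→b5/s1 VC-HIT; vc=[13]
#5 0x51→b5/s1 L1-HIT; vc=[13]
#6 0x57→b5/s1 L1-HIT; vc=[13]
#7 0x52→b5/s1 L1-HIT; vc=[13]
#8 0xf0→b15/s1 MISS; vc=[13,5]
#9 0xd5→b13/s1 VC-HIT; vc=[15,5]

SEQ = [MISS, MISS, L1-HIT, VC-HIT, VC-HIT, L1-HIT, L1-HIT, L1-HIT, MISS, VC-HIT]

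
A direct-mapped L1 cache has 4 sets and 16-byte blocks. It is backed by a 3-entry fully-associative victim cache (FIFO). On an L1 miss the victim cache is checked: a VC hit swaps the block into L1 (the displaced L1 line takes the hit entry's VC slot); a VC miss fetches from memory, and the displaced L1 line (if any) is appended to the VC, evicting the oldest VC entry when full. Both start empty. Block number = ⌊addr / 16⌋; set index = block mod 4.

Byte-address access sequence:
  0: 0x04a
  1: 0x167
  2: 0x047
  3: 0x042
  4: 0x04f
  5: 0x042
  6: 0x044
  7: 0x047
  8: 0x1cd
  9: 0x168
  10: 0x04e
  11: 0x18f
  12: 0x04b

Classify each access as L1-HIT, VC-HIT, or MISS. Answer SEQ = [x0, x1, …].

0: 0x4a (blk 4, set 0) → MISS  vc=[]
1: 0x167 (blk 22, set 2) → MISS  vc=[]
2: 0x47 (blk 4, set 0) → L1-HIT  vc=[]
3: 0x42 (blk 4, set 0) → L1-HIT  vc=[]
4: 0x4f (blk 4, set 0) → L1-HIT  vc=[]
5: 0x42 (blk 4, set 0) → L1-HIT  vc=[]
6: 0x44 (blk 4, set 0) → L1-HIT  vc=[]
7: 0x47 (blk 4, set 0) → L1-HIT  vc=[]
8: 0x1cd (blk 28, set 0) → MISS  vc=[4]
9: 0x168 (blk 22, set 2) → L1-HIT  vc=[4]
10: 0x4e (blk 4, set 0) → VC-HIT  vc=[28]
11: 0x18f (blk 24, set 0) → MISS  vc=[28, 4]
12: 0x4b (blk 4, set 0) → VC-HIT  vc=[28, 24]

SEQ = [MISS, MISS, L1-HIT, L1-HIT, L1-HIT, L1-HIT, L1-HIT, L1-HIT, MISS, L1-HIT, VC-HIT, MISS, VC-HIT]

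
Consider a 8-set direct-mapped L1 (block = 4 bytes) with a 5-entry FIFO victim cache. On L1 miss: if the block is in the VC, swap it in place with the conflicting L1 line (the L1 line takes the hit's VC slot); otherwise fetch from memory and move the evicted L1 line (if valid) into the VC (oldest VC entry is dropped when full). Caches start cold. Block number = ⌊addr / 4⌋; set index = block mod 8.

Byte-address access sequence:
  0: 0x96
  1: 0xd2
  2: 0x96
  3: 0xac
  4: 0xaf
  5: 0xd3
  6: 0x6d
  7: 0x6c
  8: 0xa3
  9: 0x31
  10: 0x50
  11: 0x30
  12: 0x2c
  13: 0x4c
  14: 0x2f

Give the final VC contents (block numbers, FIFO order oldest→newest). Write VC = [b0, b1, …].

VC = [43, 52, 20, 27, 19]

#0 0x96→b37/s5 MISS; vc=[]
#1 0xd2→b52/s4 MISS; vc=[]
#2 0x96→b37/s5 L1-HIT; vc=[]
#3 0xac→b43/s3 MISS; vc=[]
#4 0xaf→b43/s3 L1-HIT; vc=[]
#5 0xd3→b52/s4 L1-HIT; vc=[]
#6 0x6d→b27/s3 MISS; vc=[43]
#7 0x6c→b27/s3 L1-HIT; vc=[43]
#8 0xa3→b40/s0 MISS; vc=[43]
#9 0x31→b12/s4 MISS; vc=[43,52]
#10 0x50→b20/s4 MISS; vc=[43,52,12]
#11 0x30→b12/s4 VC-HIT; vc=[43,52,20]
#12 0x2c→b11/s3 MISS; vc=[43,52,20,27]
#13 0x4c→b19/s3 MISS; vc=[43,52,20,27,11]
#14 0x2f→b11/s3 VC-HIT; vc=[43,52,20,27,19]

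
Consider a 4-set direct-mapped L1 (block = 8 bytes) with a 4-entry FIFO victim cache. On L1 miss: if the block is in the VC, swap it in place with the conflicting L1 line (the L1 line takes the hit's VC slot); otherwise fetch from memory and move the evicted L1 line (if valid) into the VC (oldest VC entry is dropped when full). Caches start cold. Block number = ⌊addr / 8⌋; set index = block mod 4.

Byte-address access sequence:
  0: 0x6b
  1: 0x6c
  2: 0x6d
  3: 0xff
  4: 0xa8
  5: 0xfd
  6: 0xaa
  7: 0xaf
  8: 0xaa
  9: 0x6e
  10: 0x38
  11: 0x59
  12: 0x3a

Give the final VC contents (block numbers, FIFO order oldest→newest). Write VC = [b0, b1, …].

VC = [21, 31, 11]

  [0] addr=0x6b blk=13 s=1: MISS | VC []
  [1] addr=0x6c blk=13 s=1: L1-HIT | VC []
  [2] addr=0x6d blk=13 s=1: L1-HIT | VC []
  [3] addr=0xff blk=31 s=3: MISS | VC []
  [4] addr=0xa8 blk=21 s=1: MISS | VC [13]
  [5] addr=0xfd blk=31 s=3: L1-HIT | VC [13]
  [6] addr=0xaa blk=21 s=1: L1-HIT | VC [13]
  [7] addr=0xaf blk=21 s=1: L1-HIT | VC [13]
  [8] addr=0xaa blk=21 s=1: L1-HIT | VC [13]
  [9] addr=0x6e blk=13 s=1: VC-HIT | VC [21]
  [10] addr=0x38 blk=7 s=3: MISS | VC [21, 31]
  [11] addr=0x59 blk=11 s=3: MISS | VC [21, 31, 7]
  [12] addr=0x3a blk=7 s=3: VC-HIT | VC [21, 31, 11]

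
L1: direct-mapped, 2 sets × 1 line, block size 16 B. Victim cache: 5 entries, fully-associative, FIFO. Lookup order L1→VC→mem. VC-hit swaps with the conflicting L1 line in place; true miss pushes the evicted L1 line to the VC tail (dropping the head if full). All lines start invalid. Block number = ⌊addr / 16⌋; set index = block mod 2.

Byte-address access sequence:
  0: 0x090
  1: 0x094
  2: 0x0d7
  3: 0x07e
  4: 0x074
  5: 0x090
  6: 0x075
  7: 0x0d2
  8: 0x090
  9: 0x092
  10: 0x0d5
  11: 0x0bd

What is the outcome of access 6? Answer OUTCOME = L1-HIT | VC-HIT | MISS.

OUTCOME = VC-HIT

#0 0x90→b9/s1 MISS; vc=[]
#1 0x94→b9/s1 L1-HIT; vc=[]
#2 0xd7→b13/s1 MISS; vc=[9]
#3 0x7e→b7/s1 MISS; vc=[9,13]
#4 0x74→b7/s1 L1-HIT; vc=[9,13]
#5 0x90→b9/s1 VC-HIT; vc=[7,13]
#6 0x75→b7/s1 VC-HIT; vc=[9,13]
#7 0xd2→b13/s1 VC-HIT; vc=[9,7]
#8 0x90→b9/s1 VC-HIT; vc=[13,7]
#9 0x92→b9/s1 L1-HIT; vc=[13,7]
#10 0xd5→b13/s1 VC-HIT; vc=[9,7]
#11 0xbd→b11/s1 MISS; vc=[9,7,13]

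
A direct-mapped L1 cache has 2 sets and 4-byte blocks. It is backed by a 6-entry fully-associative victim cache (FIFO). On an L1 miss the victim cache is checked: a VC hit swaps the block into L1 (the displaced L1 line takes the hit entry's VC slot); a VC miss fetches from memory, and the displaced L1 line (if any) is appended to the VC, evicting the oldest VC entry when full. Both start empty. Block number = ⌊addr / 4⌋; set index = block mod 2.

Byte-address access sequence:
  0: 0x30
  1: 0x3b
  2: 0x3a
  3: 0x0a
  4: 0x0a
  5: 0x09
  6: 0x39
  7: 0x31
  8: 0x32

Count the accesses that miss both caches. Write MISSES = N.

0: 0x30 (blk 12, set 0) → MISS  vc=[]
1: 0x3b (blk 14, set 0) → MISS  vc=[12]
2: 0x3a (blk 14, set 0) → L1-HIT  vc=[12]
3: 0xa (blk 2, set 0) → MISS  vc=[12, 14]
4: 0xa (blk 2, set 0) → L1-HIT  vc=[12, 14]
5: 0x9 (blk 2, set 0) → L1-HIT  vc=[12, 14]
6: 0x39 (blk 14, set 0) → VC-HIT  vc=[12, 2]
7: 0x31 (blk 12, set 0) → VC-HIT  vc=[14, 2]
8: 0x32 (blk 12, set 0) → L1-HIT  vc=[14, 2]

MISSES = 3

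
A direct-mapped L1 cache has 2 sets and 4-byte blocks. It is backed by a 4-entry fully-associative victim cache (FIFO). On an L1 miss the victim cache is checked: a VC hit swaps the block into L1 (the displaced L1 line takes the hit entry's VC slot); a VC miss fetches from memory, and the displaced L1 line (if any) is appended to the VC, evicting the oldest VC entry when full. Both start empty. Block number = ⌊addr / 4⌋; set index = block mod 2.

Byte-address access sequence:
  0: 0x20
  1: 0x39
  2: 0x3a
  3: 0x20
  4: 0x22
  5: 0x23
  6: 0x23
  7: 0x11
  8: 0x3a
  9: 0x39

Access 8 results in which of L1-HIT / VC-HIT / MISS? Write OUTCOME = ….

#0 0x20→b8/s0 MISS; vc=[]
#1 0x39→b14/s0 MISS; vc=[8]
#2 0x3a→b14/s0 L1-HIT; vc=[8]
#3 0x20→b8/s0 VC-HIT; vc=[14]
#4 0x22→b8/s0 L1-HIT; vc=[14]
#5 0x23→b8/s0 L1-HIT; vc=[14]
#6 0x23→b8/s0 L1-HIT; vc=[14]
#7 0x11→b4/s0 MISS; vc=[14,8]
#8 0x3a→b14/s0 VC-HIT; vc=[4,8]
#9 0x39→b14/s0 L1-HIT; vc=[4,8]

OUTCOME = VC-HIT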